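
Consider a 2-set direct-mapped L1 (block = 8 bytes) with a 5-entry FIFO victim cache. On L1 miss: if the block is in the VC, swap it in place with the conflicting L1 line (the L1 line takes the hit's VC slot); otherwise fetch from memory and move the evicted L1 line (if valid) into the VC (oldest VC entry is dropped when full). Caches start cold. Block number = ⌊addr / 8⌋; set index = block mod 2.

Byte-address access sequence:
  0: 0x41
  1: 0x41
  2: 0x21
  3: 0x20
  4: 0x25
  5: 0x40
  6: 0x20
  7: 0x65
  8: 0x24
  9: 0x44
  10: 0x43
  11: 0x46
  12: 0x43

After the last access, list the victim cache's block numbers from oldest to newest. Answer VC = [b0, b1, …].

VC = [4, 12]

0: 0x41 (blk 8, set 0) → MISS  vc=[]
1: 0x41 (blk 8, set 0) → L1-HIT  vc=[]
2: 0x21 (blk 4, set 0) → MISS  vc=[8]
3: 0x20 (blk 4, set 0) → L1-HIT  vc=[8]
4: 0x25 (blk 4, set 0) → L1-HIT  vc=[8]
5: 0x40 (blk 8, set 0) → VC-HIT  vc=[4]
6: 0x20 (blk 4, set 0) → VC-HIT  vc=[8]
7: 0x65 (blk 12, set 0) → MISS  vc=[8, 4]
8: 0x24 (blk 4, set 0) → VC-HIT  vc=[8, 12]
9: 0x44 (blk 8, set 0) → VC-HIT  vc=[4, 12]
10: 0x43 (blk 8, set 0) → L1-HIT  vc=[4, 12]
11: 0x46 (blk 8, set 0) → L1-HIT  vc=[4, 12]
12: 0x43 (blk 8, set 0) → L1-HIT  vc=[4, 12]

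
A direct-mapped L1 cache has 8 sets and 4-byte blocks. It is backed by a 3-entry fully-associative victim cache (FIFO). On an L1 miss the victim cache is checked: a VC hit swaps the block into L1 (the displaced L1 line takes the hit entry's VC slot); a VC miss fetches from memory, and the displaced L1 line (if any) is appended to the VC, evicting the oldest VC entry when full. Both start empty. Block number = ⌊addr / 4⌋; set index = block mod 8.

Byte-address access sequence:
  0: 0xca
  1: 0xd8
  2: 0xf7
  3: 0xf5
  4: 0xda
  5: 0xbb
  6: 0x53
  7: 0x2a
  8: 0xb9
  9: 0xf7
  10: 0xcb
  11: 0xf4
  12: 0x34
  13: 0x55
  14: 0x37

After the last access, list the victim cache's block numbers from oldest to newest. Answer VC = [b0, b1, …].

#0 0xca→b50/s2 MISS; vc=[]
#1 0xd8→b54/s6 MISS; vc=[]
#2 0xf7→b61/s5 MISS; vc=[]
#3 0xf5→b61/s5 L1-HIT; vc=[]
#4 0xda→b54/s6 L1-HIT; vc=[]
#5 0xbb→b46/s6 MISS; vc=[54]
#6 0x53→b20/s4 MISS; vc=[54]
#7 0x2a→b10/s2 MISS; vc=[54,50]
#8 0xb9→b46/s6 L1-HIT; vc=[54,50]
#9 0xf7→b61/s5 L1-HIT; vc=[54,50]
#10 0xcb→b50/s2 VC-HIT; vc=[54,10]
#11 0xf4→b61/s5 L1-HIT; vc=[54,10]
#12 0x34→b13/s5 MISS; vc=[54,10,61]
#13 0x55→b21/s5 MISS; vc=[10,61,13]
#14 0x37→b13/s5 VC-HIT; vc=[10,61,21]

VC = [10, 61, 21]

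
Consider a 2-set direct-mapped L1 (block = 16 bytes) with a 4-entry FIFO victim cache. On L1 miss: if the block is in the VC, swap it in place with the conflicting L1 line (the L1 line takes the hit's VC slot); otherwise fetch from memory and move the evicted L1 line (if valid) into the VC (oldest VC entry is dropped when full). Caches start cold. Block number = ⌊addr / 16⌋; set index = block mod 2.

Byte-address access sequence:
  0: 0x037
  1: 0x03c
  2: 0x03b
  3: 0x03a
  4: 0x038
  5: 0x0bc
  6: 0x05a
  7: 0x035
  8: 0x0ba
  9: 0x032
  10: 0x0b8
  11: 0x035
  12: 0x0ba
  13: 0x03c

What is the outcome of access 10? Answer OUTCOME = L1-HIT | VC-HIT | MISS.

0: 0x37 (blk 3, set 1) → MISS  vc=[]
1: 0x3c (blk 3, set 1) → L1-HIT  vc=[]
2: 0x3b (blk 3, set 1) → L1-HIT  vc=[]
3: 0x3a (blk 3, set 1) → L1-HIT  vc=[]
4: 0x38 (blk 3, set 1) → L1-HIT  vc=[]
5: 0xbc (blk 11, set 1) → MISS  vc=[3]
6: 0x5a (blk 5, set 1) → MISS  vc=[3, 11]
7: 0x35 (blk 3, set 1) → VC-HIT  vc=[5, 11]
8: 0xba (blk 11, set 1) → VC-HIT  vc=[5, 3]
9: 0x32 (blk 3, set 1) → VC-HIT  vc=[5, 11]
10: 0xb8 (blk 11, set 1) → VC-HIT  vc=[5, 3]
11: 0x35 (blk 3, set 1) → VC-HIT  vc=[5, 11]
12: 0xba (blk 11, set 1) → VC-HIT  vc=[5, 3]
13: 0x3c (blk 3, set 1) → VC-HIT  vc=[5, 11]

OUTCOME = VC-HIT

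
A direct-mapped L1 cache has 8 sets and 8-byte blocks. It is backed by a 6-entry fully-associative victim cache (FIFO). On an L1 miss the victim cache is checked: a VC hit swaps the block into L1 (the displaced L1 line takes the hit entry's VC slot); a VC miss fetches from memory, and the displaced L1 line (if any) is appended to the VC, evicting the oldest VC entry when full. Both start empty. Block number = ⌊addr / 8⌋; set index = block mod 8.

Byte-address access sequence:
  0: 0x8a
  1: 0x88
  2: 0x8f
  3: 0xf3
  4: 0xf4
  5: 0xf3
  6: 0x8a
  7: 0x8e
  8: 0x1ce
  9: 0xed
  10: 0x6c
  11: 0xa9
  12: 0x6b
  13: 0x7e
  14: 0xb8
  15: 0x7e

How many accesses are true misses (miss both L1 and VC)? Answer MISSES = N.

MISSES = 8

  [0] addr=0x8a blk=17 s=1: MISS | VC []
  [1] addr=0x88 blk=17 s=1: L1-HIT | VC []
  [2] addr=0x8f blk=17 s=1: L1-HIT | VC []
  [3] addr=0xf3 blk=30 s=6: MISS | VC []
  [4] addr=0xf4 blk=30 s=6: L1-HIT | VC []
  [5] addr=0xf3 blk=30 s=6: L1-HIT | VC []
  [6] addr=0x8a blk=17 s=1: L1-HIT | VC []
  [7] addr=0x8e blk=17 s=1: L1-HIT | VC []
  [8] addr=0x1ce blk=57 s=1: MISS | VC [17]
  [9] addr=0xed blk=29 s=5: MISS | VC [17]
  [10] addr=0x6c blk=13 s=5: MISS | VC [17, 29]
  [11] addr=0xa9 blk=21 s=5: MISS | VC [17, 29, 13]
  [12] addr=0x6b blk=13 s=5: VC-HIT | VC [17, 29, 21]
  [13] addr=0x7e blk=15 s=7: MISS | VC [17, 29, 21]
  [14] addr=0xb8 blk=23 s=7: MISS | VC [17, 29, 21, 15]
  [15] addr=0x7e blk=15 s=7: VC-HIT | VC [17, 29, 21, 23]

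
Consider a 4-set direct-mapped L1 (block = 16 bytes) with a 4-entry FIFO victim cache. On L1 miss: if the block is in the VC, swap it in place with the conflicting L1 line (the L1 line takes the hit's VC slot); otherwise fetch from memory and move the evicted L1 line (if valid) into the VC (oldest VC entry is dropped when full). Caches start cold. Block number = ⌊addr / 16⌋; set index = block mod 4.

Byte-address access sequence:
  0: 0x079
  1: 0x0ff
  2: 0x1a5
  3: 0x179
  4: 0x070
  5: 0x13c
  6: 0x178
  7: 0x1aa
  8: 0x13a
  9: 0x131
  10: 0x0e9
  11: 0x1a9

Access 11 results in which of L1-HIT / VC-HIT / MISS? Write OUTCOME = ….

OUTCOME = VC-HIT

0: 0x79 (blk 7, set 3) → MISS  vc=[]
1: 0xff (blk 15, set 3) → MISS  vc=[7]
2: 0x1a5 (blk 26, set 2) → MISS  vc=[7]
3: 0x179 (blk 23, set 3) → MISS  vc=[7, 15]
4: 0x70 (blk 7, set 3) → VC-HIT  vc=[23, 15]
5: 0x13c (blk 19, set 3) → MISS  vc=[23, 15, 7]
6: 0x178 (blk 23, set 3) → VC-HIT  vc=[19, 15, 7]
7: 0x1aa (blk 26, set 2) → L1-HIT  vc=[19, 15, 7]
8: 0x13a (blk 19, set 3) → VC-HIT  vc=[23, 15, 7]
9: 0x131 (blk 19, set 3) → L1-HIT  vc=[23, 15, 7]
10: 0xe9 (blk 14, set 2) → MISS  vc=[23, 15, 7, 26]
11: 0x1a9 (blk 26, set 2) → VC-HIT  vc=[23, 15, 7, 14]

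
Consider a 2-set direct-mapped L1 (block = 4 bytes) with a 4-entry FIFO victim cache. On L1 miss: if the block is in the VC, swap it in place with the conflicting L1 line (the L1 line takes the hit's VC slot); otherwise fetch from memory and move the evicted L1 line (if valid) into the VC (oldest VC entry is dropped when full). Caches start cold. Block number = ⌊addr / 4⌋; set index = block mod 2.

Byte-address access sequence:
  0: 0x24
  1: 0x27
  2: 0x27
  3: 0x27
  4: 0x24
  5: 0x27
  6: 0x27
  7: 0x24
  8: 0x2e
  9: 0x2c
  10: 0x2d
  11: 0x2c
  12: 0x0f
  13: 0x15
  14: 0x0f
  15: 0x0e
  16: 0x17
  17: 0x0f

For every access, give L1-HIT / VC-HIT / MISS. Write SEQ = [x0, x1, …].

SEQ = [MISS, L1-HIT, L1-HIT, L1-HIT, L1-HIT, L1-HIT, L1-HIT, L1-HIT, MISS, L1-HIT, L1-HIT, L1-HIT, MISS, MISS, VC-HIT, L1-HIT, VC-HIT, VC-HIT]

#0 0x24→b9/s1 MISS; vc=[]
#1 0x27→b9/s1 L1-HIT; vc=[]
#2 0x27→b9/s1 L1-HIT; vc=[]
#3 0x27→b9/s1 L1-HIT; vc=[]
#4 0x24→b9/s1 L1-HIT; vc=[]
#5 0x27→b9/s1 L1-HIT; vc=[]
#6 0x27→b9/s1 L1-HIT; vc=[]
#7 0x24→b9/s1 L1-HIT; vc=[]
#8 0x2e→b11/s1 MISS; vc=[9]
#9 0x2c→b11/s1 L1-HIT; vc=[9]
#10 0x2d→b11/s1 L1-HIT; vc=[9]
#11 0x2c→b11/s1 L1-HIT; vc=[9]
#12 0xf→b3/s1 MISS; vc=[9,11]
#13 0x15→b5/s1 MISS; vc=[9,11,3]
#14 0xf→b3/s1 VC-HIT; vc=[9,11,5]
#15 0xe→b3/s1 L1-HIT; vc=[9,11,5]
#16 0x17→b5/s1 VC-HIT; vc=[9,11,3]
#17 0xf→b3/s1 VC-HIT; vc=[9,11,5]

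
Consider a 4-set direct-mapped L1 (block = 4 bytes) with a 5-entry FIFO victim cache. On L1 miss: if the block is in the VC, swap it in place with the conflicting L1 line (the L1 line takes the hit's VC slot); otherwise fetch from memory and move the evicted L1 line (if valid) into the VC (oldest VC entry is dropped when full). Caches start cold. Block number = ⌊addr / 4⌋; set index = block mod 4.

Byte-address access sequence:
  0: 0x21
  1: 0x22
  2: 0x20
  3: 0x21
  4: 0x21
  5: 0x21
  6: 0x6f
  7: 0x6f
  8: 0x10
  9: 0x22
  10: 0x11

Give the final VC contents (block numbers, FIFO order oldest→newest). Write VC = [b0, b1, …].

VC = [8]

  [0] addr=0x21 blk=8 s=0: MISS | VC []
  [1] addr=0x22 blk=8 s=0: L1-HIT | VC []
  [2] addr=0x20 blk=8 s=0: L1-HIT | VC []
  [3] addr=0x21 blk=8 s=0: L1-HIT | VC []
  [4] addr=0x21 blk=8 s=0: L1-HIT | VC []
  [5] addr=0x21 blk=8 s=0: L1-HIT | VC []
  [6] addr=0x6f blk=27 s=3: MISS | VC []
  [7] addr=0x6f blk=27 s=3: L1-HIT | VC []
  [8] addr=0x10 blk=4 s=0: MISS | VC [8]
  [9] addr=0x22 blk=8 s=0: VC-HIT | VC [4]
  [10] addr=0x11 blk=4 s=0: VC-HIT | VC [8]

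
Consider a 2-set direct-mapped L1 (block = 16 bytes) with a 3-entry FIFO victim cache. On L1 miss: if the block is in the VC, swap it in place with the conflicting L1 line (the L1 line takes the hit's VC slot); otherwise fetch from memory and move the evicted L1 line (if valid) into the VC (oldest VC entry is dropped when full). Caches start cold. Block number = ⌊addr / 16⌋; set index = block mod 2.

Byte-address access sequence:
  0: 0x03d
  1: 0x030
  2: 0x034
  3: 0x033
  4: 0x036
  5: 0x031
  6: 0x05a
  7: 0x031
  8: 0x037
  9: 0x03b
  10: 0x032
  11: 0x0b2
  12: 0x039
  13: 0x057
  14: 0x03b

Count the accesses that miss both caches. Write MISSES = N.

#0 0x3d→b3/s1 MISS; vc=[]
#1 0x30→b3/s1 L1-HIT; vc=[]
#2 0x34→b3/s1 L1-HIT; vc=[]
#3 0x33→b3/s1 L1-HIT; vc=[]
#4 0x36→b3/s1 L1-HIT; vc=[]
#5 0x31→b3/s1 L1-HIT; vc=[]
#6 0x5a→b5/s1 MISS; vc=[3]
#7 0x31→b3/s1 VC-HIT; vc=[5]
#8 0x37→b3/s1 L1-HIT; vc=[5]
#9 0x3b→b3/s1 L1-HIT; vc=[5]
#10 0x32→b3/s1 L1-HIT; vc=[5]
#11 0xb2→b11/s1 MISS; vc=[5,3]
#12 0x39→b3/s1 VC-HIT; vc=[5,11]
#13 0x57→b5/s1 VC-HIT; vc=[3,11]
#14 0x3b→b3/s1 VC-HIT; vc=[5,11]

MISSES = 3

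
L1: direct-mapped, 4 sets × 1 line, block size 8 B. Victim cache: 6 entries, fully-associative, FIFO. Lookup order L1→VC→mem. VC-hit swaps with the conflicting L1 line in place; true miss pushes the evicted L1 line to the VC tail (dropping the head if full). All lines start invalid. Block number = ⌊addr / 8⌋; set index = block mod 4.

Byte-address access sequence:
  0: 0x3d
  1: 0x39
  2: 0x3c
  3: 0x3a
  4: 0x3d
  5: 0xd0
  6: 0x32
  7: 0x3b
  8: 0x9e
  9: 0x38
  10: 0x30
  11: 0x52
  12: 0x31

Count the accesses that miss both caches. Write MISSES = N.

  [0] addr=0x3d blk=7 s=3: MISS | VC []
  [1] addr=0x39 blk=7 s=3: L1-HIT | VC []
  [2] addr=0x3c blk=7 s=3: L1-HIT | VC []
  [3] addr=0x3a blk=7 s=3: L1-HIT | VC []
  [4] addr=0x3d blk=7 s=3: L1-HIT | VC []
  [5] addr=0xd0 blk=26 s=2: MISS | VC []
  [6] addr=0x32 blk=6 s=2: MISS | VC [26]
  [7] addr=0x3b blk=7 s=3: L1-HIT | VC [26]
  [8] addr=0x9e blk=19 s=3: MISS | VC [26, 7]
  [9] addr=0x38 blk=7 s=3: VC-HIT | VC [26, 19]
  [10] addr=0x30 blk=6 s=2: L1-HIT | VC [26, 19]
  [11] addr=0x52 blk=10 s=2: MISS | VC [26, 19, 6]
  [12] addr=0x31 blk=6 s=2: VC-HIT | VC [26, 19, 10]

MISSES = 5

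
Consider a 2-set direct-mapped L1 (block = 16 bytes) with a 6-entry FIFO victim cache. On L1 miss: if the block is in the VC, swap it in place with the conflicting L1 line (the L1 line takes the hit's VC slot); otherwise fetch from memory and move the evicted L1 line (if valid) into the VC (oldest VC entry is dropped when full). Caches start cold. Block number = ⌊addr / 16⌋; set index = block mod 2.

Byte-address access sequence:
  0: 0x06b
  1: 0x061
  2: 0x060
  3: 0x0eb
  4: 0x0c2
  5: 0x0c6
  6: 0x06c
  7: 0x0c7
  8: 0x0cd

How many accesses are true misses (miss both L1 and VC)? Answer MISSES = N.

  [0] addr=0x6b blk=6 s=0: MISS | VC []
  [1] addr=0x61 blk=6 s=0: L1-HIT | VC []
  [2] addr=0x60 blk=6 s=0: L1-HIT | VC []
  [3] addr=0xeb blk=14 s=0: MISS | VC [6]
  [4] addr=0xc2 blk=12 s=0: MISS | VC [6, 14]
  [5] addr=0xc6 blk=12 s=0: L1-HIT | VC [6, 14]
  [6] addr=0x6c blk=6 s=0: VC-HIT | VC [12, 14]
  [7] addr=0xc7 blk=12 s=0: VC-HIT | VC [6, 14]
  [8] addr=0xcd blk=12 s=0: L1-HIT | VC [6, 14]

MISSES = 3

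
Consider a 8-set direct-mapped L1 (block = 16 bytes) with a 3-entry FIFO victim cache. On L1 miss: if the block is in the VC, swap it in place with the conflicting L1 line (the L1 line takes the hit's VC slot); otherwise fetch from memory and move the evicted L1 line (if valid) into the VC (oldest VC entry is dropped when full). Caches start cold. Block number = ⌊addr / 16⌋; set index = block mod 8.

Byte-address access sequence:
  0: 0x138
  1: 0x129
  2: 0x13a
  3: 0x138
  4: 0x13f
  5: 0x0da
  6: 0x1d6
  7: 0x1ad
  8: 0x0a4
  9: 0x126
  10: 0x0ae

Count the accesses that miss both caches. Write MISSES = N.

MISSES = 6

#0 0x138→b19/s3 MISS; vc=[]
#1 0x129→b18/s2 MISS; vc=[]
#2 0x13a→b19/s3 L1-HIT; vc=[]
#3 0x138→b19/s3 L1-HIT; vc=[]
#4 0x13f→b19/s3 L1-HIT; vc=[]
#5 0xda→b13/s5 MISS; vc=[]
#6 0x1d6→b29/s5 MISS; vc=[13]
#7 0x1ad→b26/s2 MISS; vc=[13,18]
#8 0xa4→b10/s2 MISS; vc=[13,18,26]
#9 0x126→b18/s2 VC-HIT; vc=[13,10,26]
#10 0xae→b10/s2 VC-HIT; vc=[13,18,26]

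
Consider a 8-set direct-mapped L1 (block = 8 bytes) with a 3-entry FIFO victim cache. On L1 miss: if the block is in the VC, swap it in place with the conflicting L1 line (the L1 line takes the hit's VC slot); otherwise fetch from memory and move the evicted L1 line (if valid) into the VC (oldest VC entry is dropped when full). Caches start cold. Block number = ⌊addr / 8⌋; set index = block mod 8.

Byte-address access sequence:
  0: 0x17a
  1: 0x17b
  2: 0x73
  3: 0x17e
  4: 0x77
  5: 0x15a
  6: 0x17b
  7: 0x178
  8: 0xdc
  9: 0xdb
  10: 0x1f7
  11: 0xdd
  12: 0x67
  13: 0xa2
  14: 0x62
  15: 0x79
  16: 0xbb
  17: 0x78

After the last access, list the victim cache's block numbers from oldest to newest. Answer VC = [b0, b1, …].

0: 0x17a (blk 47, set 7) → MISS  vc=[]
1: 0x17b (blk 47, set 7) → L1-HIT  vc=[]
2: 0x73 (blk 14, set 6) → MISS  vc=[]
3: 0x17e (blk 47, set 7) → L1-HIT  vc=[]
4: 0x77 (blk 14, set 6) → L1-HIT  vc=[]
5: 0x15a (blk 43, set 3) → MISS  vc=[]
6: 0x17b (blk 47, set 7) → L1-HIT  vc=[]
7: 0x178 (blk 47, set 7) → L1-HIT  vc=[]
8: 0xdc (blk 27, set 3) → MISS  vc=[43]
9: 0xdb (blk 27, set 3) → L1-HIT  vc=[43]
10: 0x1f7 (blk 62, set 6) → MISS  vc=[43, 14]
11: 0xdd (blk 27, set 3) → L1-HIT  vc=[43, 14]
12: 0x67 (blk 12, set 4) → MISS  vc=[43, 14]
13: 0xa2 (blk 20, set 4) → MISS  vc=[43, 14, 12]
14: 0x62 (blk 12, set 4) → VC-HIT  vc=[43, 14, 20]
15: 0x79 (blk 15, set 7) → MISS  vc=[14, 20, 47]
16: 0xbb (blk 23, set 7) → MISS  vc=[20, 47, 15]
17: 0x78 (blk 15, set 7) → VC-HIT  vc=[20, 47, 23]

VC = [20, 47, 23]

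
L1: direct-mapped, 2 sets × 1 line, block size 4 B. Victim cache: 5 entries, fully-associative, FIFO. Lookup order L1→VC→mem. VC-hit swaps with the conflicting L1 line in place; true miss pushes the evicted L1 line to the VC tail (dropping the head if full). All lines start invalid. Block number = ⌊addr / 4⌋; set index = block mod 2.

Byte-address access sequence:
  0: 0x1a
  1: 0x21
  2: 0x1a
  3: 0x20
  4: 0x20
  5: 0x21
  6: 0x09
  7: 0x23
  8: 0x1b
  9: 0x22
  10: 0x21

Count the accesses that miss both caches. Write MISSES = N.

MISSES = 3

#0 0x1a→b6/s0 MISS; vc=[]
#1 0x21→b8/s0 MISS; vc=[6]
#2 0x1a→b6/s0 VC-HIT; vc=[8]
#3 0x20→b8/s0 VC-HIT; vc=[6]
#4 0x20→b8/s0 L1-HIT; vc=[6]
#5 0x21→b8/s0 L1-HIT; vc=[6]
#6 0x9→b2/s0 MISS; vc=[6,8]
#7 0x23→b8/s0 VC-HIT; vc=[6,2]
#8 0x1b→b6/s0 VC-HIT; vc=[8,2]
#9 0x22→b8/s0 VC-HIT; vc=[6,2]
#10 0x21→b8/s0 L1-HIT; vc=[6,2]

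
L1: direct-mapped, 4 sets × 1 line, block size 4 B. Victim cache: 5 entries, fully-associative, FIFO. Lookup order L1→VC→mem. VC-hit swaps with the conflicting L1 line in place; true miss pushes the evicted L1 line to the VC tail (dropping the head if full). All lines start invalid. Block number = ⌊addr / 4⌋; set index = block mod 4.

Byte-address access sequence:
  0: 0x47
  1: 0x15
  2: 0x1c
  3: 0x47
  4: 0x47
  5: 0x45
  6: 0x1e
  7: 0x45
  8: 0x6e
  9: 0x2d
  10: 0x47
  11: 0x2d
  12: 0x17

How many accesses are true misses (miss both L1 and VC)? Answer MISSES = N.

  [0] addr=0x47 blk=17 s=1: MISS | VC []
  [1] addr=0x15 blk=5 s=1: MISS | VC [17]
  [2] addr=0x1c blk=7 s=3: MISS | VC [17]
  [3] addr=0x47 blk=17 s=1: VC-HIT | VC [5]
  [4] addr=0x47 blk=17 s=1: L1-HIT | VC [5]
  [5] addr=0x45 blk=17 s=1: L1-HIT | VC [5]
  [6] addr=0x1e blk=7 s=3: L1-HIT | VC [5]
  [7] addr=0x45 blk=17 s=1: L1-HIT | VC [5]
  [8] addr=0x6e blk=27 s=3: MISS | VC [5, 7]
  [9] addr=0x2d blk=11 s=3: MISS | VC [5, 7, 27]
  [10] addr=0x47 blk=17 s=1: L1-HIT | VC [5, 7, 27]
  [11] addr=0x2d blk=11 s=3: L1-HIT | VC [5, 7, 27]
  [12] addr=0x17 blk=5 s=1: VC-HIT | VC [17, 7, 27]

MISSES = 5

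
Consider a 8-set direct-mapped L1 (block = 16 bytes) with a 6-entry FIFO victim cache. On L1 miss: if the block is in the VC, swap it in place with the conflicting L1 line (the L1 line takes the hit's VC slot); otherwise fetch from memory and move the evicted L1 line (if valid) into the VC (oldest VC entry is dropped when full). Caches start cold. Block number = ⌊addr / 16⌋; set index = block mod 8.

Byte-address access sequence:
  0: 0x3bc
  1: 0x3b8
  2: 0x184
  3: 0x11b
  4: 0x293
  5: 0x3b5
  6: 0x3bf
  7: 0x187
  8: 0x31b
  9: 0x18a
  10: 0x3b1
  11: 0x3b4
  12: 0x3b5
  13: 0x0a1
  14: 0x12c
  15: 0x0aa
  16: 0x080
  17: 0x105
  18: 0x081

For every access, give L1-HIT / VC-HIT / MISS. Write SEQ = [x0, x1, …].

  [0] addr=0x3bc blk=59 s=3: MISS | VC []
  [1] addr=0x3b8 blk=59 s=3: L1-HIT | VC []
  [2] addr=0x184 blk=24 s=0: MISS | VC []
  [3] addr=0x11b blk=17 s=1: MISS | VC []
  [4] addr=0x293 blk=41 s=1: MISS | VC [17]
  [5] addr=0x3b5 blk=59 s=3: L1-HIT | VC [17]
  [6] addr=0x3bf blk=59 s=3: L1-HIT | VC [17]
  [7] addr=0x187 blk=24 s=0: L1-HIT | VC [17]
  [8] addr=0x31b blk=49 s=1: MISS | VC [17, 41]
  [9] addr=0x18a blk=24 s=0: L1-HIT | VC [17, 41]
  [10] addr=0x3b1 blk=59 s=3: L1-HIT | VC [17, 41]
  [11] addr=0x3b4 blk=59 s=3: L1-HIT | VC [17, 41]
  [12] addr=0x3b5 blk=59 s=3: L1-HIT | VC [17, 41]
  [13] addr=0xa1 blk=10 s=2: MISS | VC [17, 41]
  [14] addr=0x12c blk=18 s=2: MISS | VC [17, 41, 10]
  [15] addr=0xaa blk=10 s=2: VC-HIT | VC [17, 41, 18]
  [16] addr=0x80 blk=8 s=0: MISS | VC [17, 41, 18, 24]
  [17] addr=0x105 blk=16 s=0: MISS | VC [17, 41, 18, 24, 8]
  [18] addr=0x81 blk=8 s=0: VC-HIT | VC [17, 41, 18, 24, 16]

SEQ = [MISS, L1-HIT, MISS, MISS, MISS, L1-HIT, L1-HIT, L1-HIT, MISS, L1-HIT, L1-HIT, L1-HIT, L1-HIT, MISS, MISS, VC-HIT, MISS, MISS, VC-HIT]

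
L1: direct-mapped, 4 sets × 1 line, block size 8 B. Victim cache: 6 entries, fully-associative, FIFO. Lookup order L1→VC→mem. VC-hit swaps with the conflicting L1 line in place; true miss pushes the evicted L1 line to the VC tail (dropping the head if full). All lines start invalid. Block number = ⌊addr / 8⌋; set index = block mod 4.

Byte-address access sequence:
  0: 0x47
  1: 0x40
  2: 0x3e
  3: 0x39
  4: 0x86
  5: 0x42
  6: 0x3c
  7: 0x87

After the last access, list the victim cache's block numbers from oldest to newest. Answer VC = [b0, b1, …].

VC = [8]

0: 0x47 (blk 8, set 0) → MISS  vc=[]
1: 0x40 (blk 8, set 0) → L1-HIT  vc=[]
2: 0x3e (blk 7, set 3) → MISS  vc=[]
3: 0x39 (blk 7, set 3) → L1-HIT  vc=[]
4: 0x86 (blk 16, set 0) → MISS  vc=[8]
5: 0x42 (blk 8, set 0) → VC-HIT  vc=[16]
6: 0x3c (blk 7, set 3) → L1-HIT  vc=[16]
7: 0x87 (blk 16, set 0) → VC-HIT  vc=[8]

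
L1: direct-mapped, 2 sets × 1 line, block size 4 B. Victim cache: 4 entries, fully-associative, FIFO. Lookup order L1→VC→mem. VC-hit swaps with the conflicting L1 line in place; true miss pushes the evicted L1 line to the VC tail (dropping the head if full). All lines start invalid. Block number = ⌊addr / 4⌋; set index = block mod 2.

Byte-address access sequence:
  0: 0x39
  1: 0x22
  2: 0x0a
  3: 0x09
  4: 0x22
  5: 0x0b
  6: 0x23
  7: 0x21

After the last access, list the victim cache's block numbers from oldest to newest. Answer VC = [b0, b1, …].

#0 0x39→b14/s0 MISS; vc=[]
#1 0x22→b8/s0 MISS; vc=[14]
#2 0xa→b2/s0 MISS; vc=[14,8]
#3 0x9→b2/s0 L1-HIT; vc=[14,8]
#4 0x22→b8/s0 VC-HIT; vc=[14,2]
#5 0xb→b2/s0 VC-HIT; vc=[14,8]
#6 0x23→b8/s0 VC-HIT; vc=[14,2]
#7 0x21→b8/s0 L1-HIT; vc=[14,2]

VC = [14, 2]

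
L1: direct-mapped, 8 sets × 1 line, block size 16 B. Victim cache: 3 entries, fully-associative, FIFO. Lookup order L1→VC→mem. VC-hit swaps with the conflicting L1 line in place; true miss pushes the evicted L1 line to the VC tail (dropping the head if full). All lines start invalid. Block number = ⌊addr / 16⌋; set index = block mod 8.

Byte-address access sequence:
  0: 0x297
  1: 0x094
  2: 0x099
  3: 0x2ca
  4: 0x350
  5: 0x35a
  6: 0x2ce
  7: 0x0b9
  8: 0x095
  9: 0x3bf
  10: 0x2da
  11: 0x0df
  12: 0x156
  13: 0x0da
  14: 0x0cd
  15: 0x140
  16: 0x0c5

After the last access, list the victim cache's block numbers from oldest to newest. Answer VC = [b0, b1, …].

  [0] addr=0x297 blk=41 s=1: MISS | VC []
  [1] addr=0x94 blk=9 s=1: MISS | VC [41]
  [2] addr=0x99 blk=9 s=1: L1-HIT | VC [41]
  [3] addr=0x2ca blk=44 s=4: MISS | VC [41]
  [4] addr=0x350 blk=53 s=5: MISS | VC [41]
  [5] addr=0x35a blk=53 s=5: L1-HIT | VC [41]
  [6] addr=0x2ce blk=44 s=4: L1-HIT | VC [41]
  [7] addr=0xb9 blk=11 s=3: MISS | VC [41]
  [8] addr=0x95 blk=9 s=1: L1-HIT | VC [41]
  [9] addr=0x3bf blk=59 s=3: MISS | VC [41, 11]
  [10] addr=0x2da blk=45 s=5: MISS | VC [41, 11, 53]
  [11] addr=0xdf blk=13 s=5: MISS | VC [11, 53, 45]
  [12] addr=0x156 blk=21 s=5: MISS | VC [53, 45, 13]
  [13] addr=0xda blk=13 s=5: VC-HIT | VC [53, 45, 21]
  [14] addr=0xcd blk=12 s=4: MISS | VC [45, 21, 44]
  [15] addr=0x140 blk=20 s=4: MISS | VC [21, 44, 12]
  [16] addr=0xc5 blk=12 s=4: VC-HIT | VC [21, 44, 20]

VC = [21, 44, 20]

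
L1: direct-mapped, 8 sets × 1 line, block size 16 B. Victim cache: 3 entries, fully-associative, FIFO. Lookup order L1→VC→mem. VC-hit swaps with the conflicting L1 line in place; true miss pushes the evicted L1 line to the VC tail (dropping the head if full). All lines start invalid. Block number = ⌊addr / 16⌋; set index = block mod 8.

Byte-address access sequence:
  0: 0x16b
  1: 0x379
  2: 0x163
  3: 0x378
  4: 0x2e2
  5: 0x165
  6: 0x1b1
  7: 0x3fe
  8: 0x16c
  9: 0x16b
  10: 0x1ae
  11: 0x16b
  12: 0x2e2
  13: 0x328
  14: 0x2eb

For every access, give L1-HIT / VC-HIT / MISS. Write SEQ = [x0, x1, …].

SEQ = [MISS, MISS, L1-HIT, L1-HIT, MISS, VC-HIT, MISS, MISS, L1-HIT, L1-HIT, MISS, L1-HIT, VC-HIT, MISS, L1-HIT]

#0 0x16b→b22/s6 MISS; vc=[]
#1 0x379→b55/s7 MISS; vc=[]
#2 0x163→b22/s6 L1-HIT; vc=[]
#3 0x378→b55/s7 L1-HIT; vc=[]
#4 0x2e2→b46/s6 MISS; vc=[22]
#5 0x165→b22/s6 VC-HIT; vc=[46]
#6 0x1b1→b27/s3 MISS; vc=[46]
#7 0x3fe→b63/s7 MISS; vc=[46,55]
#8 0x16c→b22/s6 L1-HIT; vc=[46,55]
#9 0x16b→b22/s6 L1-HIT; vc=[46,55]
#10 0x1ae→b26/s2 MISS; vc=[46,55]
#11 0x16b→b22/s6 L1-HIT; vc=[46,55]
#12 0x2e2→b46/s6 VC-HIT; vc=[22,55]
#13 0x328→b50/s2 MISS; vc=[22,55,26]
#14 0x2eb→b46/s6 L1-HIT; vc=[22,55,26]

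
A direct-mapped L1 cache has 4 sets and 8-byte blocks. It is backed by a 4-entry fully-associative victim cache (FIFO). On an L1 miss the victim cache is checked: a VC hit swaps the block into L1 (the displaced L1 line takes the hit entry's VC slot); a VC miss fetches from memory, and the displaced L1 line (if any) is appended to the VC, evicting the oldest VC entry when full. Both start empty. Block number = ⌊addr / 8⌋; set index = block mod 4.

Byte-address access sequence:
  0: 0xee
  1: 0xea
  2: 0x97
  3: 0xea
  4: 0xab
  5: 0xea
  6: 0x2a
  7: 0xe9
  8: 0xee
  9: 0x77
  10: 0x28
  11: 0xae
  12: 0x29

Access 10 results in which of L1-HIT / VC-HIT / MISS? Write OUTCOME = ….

OUTCOME = VC-HIT

0: 0xee (blk 29, set 1) → MISS  vc=[]
1: 0xea (blk 29, set 1) → L1-HIT  vc=[]
2: 0x97 (blk 18, set 2) → MISS  vc=[]
3: 0xea (blk 29, set 1) → L1-HIT  vc=[]
4: 0xab (blk 21, set 1) → MISS  vc=[29]
5: 0xea (blk 29, set 1) → VC-HIT  vc=[21]
6: 0x2a (blk 5, set 1) → MISS  vc=[21, 29]
7: 0xe9 (blk 29, set 1) → VC-HIT  vc=[21, 5]
8: 0xee (blk 29, set 1) → L1-HIT  vc=[21, 5]
9: 0x77 (blk 14, set 2) → MISS  vc=[21, 5, 18]
10: 0x28 (blk 5, set 1) → VC-HIT  vc=[21, 29, 18]
11: 0xae (blk 21, set 1) → VC-HIT  vc=[5, 29, 18]
12: 0x29 (blk 5, set 1) → VC-HIT  vc=[21, 29, 18]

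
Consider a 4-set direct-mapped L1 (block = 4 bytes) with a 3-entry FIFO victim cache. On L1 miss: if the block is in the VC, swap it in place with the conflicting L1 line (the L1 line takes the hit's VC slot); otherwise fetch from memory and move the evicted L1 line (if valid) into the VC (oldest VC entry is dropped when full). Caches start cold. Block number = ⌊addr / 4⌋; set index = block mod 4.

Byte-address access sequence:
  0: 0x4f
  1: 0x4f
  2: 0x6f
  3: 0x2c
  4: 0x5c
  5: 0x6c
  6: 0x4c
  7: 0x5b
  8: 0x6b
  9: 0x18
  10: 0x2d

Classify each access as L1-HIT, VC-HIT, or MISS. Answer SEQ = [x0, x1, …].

SEQ = [MISS, L1-HIT, MISS, MISS, MISS, VC-HIT, VC-HIT, MISS, MISS, MISS, VC-HIT]

0: 0x4f (blk 19, set 3) → MISS  vc=[]
1: 0x4f (blk 19, set 3) → L1-HIT  vc=[]
2: 0x6f (blk 27, set 3) → MISS  vc=[19]
3: 0x2c (blk 11, set 3) → MISS  vc=[19, 27]
4: 0x5c (blk 23, set 3) → MISS  vc=[19, 27, 11]
5: 0x6c (blk 27, set 3) → VC-HIT  vc=[19, 23, 11]
6: 0x4c (blk 19, set 3) → VC-HIT  vc=[27, 23, 11]
7: 0x5b (blk 22, set 2) → MISS  vc=[27, 23, 11]
8: 0x6b (blk 26, set 2) → MISS  vc=[23, 11, 22]
9: 0x18 (blk 6, set 2) → MISS  vc=[11, 22, 26]
10: 0x2d (blk 11, set 3) → VC-HIT  vc=[19, 22, 26]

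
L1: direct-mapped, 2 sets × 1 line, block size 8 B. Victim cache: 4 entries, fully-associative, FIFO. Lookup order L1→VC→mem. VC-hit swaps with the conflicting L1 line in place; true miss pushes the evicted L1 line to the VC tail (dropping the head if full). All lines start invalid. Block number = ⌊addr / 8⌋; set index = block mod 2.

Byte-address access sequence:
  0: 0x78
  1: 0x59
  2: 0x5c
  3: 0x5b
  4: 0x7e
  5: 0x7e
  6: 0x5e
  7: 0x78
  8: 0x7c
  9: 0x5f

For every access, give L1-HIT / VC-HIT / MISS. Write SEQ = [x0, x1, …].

#0 0x78→b15/s1 MISS; vc=[]
#1 0x59→b11/s1 MISS; vc=[15]
#2 0x5c→b11/s1 L1-HIT; vc=[15]
#3 0x5b→b11/s1 L1-HIT; vc=[15]
#4 0x7e→b15/s1 VC-HIT; vc=[11]
#5 0x7e→b15/s1 L1-HIT; vc=[11]
#6 0x5e→b11/s1 VC-HIT; vc=[15]
#7 0x78→b15/s1 VC-HIT; vc=[11]
#8 0x7c→b15/s1 L1-HIT; vc=[11]
#9 0x5f→b11/s1 VC-HIT; vc=[15]

SEQ = [MISS, MISS, L1-HIT, L1-HIT, VC-HIT, L1-HIT, VC-HIT, VC-HIT, L1-HIT, VC-HIT]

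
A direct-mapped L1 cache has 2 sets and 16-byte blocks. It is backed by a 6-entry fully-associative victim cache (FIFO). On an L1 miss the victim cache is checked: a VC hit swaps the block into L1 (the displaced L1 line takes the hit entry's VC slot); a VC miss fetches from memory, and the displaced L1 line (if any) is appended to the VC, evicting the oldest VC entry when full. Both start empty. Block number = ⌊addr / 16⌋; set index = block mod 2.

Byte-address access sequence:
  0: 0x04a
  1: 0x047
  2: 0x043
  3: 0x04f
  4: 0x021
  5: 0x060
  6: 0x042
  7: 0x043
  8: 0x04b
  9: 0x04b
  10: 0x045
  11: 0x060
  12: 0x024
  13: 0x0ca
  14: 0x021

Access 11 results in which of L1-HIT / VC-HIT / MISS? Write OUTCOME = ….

0: 0x4a (blk 4, set 0) → MISS  vc=[]
1: 0x47 (blk 4, set 0) → L1-HIT  vc=[]
2: 0x43 (blk 4, set 0) → L1-HIT  vc=[]
3: 0x4f (blk 4, set 0) → L1-HIT  vc=[]
4: 0x21 (blk 2, set 0) → MISS  vc=[4]
5: 0x60 (blk 6, set 0) → MISS  vc=[4, 2]
6: 0x42 (blk 4, set 0) → VC-HIT  vc=[6, 2]
7: 0x43 (blk 4, set 0) → L1-HIT  vc=[6, 2]
8: 0x4b (blk 4, set 0) → L1-HIT  vc=[6, 2]
9: 0x4b (blk 4, set 0) → L1-HIT  vc=[6, 2]
10: 0x45 (blk 4, set 0) → L1-HIT  vc=[6, 2]
11: 0x60 (blk 6, set 0) → VC-HIT  vc=[4, 2]
12: 0x24 (blk 2, set 0) → VC-HIT  vc=[4, 6]
13: 0xca (blk 12, set 0) → MISS  vc=[4, 6, 2]
14: 0x21 (blk 2, set 0) → VC-HIT  vc=[4, 6, 12]

OUTCOME = VC-HIT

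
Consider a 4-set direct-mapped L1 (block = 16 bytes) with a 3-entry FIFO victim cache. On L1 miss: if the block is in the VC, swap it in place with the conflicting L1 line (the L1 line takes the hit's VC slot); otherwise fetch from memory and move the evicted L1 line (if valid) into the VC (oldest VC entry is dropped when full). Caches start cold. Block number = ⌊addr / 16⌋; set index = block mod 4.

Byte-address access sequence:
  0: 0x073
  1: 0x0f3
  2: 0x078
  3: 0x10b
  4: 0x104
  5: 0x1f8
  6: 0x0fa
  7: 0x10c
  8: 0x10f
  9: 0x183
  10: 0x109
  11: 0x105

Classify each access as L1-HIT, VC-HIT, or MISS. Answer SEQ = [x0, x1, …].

SEQ = [MISS, MISS, VC-HIT, MISS, L1-HIT, MISS, VC-HIT, L1-HIT, L1-HIT, MISS, VC-HIT, L1-HIT]

  [0] addr=0x73 blk=7 s=3: MISS | VC []
  [1] addr=0xf3 blk=15 s=3: MISS | VC [7]
  [2] addr=0x78 blk=7 s=3: VC-HIT | VC [15]
  [3] addr=0x10b blk=16 s=0: MISS | VC [15]
  [4] addr=0x104 blk=16 s=0: L1-HIT | VC [15]
  [5] addr=0x1f8 blk=31 s=3: MISS | VC [15, 7]
  [6] addr=0xfa blk=15 s=3: VC-HIT | VC [31, 7]
  [7] addr=0x10c blk=16 s=0: L1-HIT | VC [31, 7]
  [8] addr=0x10f blk=16 s=0: L1-HIT | VC [31, 7]
  [9] addr=0x183 blk=24 s=0: MISS | VC [31, 7, 16]
  [10] addr=0x109 blk=16 s=0: VC-HIT | VC [31, 7, 24]
  [11] addr=0x105 blk=16 s=0: L1-HIT | VC [31, 7, 24]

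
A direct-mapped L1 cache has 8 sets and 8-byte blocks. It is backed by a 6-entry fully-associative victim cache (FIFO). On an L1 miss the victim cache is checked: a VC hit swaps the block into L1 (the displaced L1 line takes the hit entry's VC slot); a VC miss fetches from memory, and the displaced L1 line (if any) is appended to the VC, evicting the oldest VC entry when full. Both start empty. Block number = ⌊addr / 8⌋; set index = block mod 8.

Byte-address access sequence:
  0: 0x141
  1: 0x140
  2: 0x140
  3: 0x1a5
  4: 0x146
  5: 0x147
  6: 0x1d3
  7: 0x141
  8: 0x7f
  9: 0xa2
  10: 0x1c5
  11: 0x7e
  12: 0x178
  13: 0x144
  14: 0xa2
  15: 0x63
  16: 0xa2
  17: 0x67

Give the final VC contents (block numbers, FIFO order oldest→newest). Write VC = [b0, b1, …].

VC = [52, 56, 15, 20]

  [0] addr=0x141 blk=40 s=0: MISS | VC []
  [1] addr=0x140 blk=40 s=0: L1-HIT | VC []
  [2] addr=0x140 blk=40 s=0: L1-HIT | VC []
  [3] addr=0x1a5 blk=52 s=4: MISS | VC []
  [4] addr=0x146 blk=40 s=0: L1-HIT | VC []
  [5] addr=0x147 blk=40 s=0: L1-HIT | VC []
  [6] addr=0x1d3 blk=58 s=2: MISS | VC []
  [7] addr=0x141 blk=40 s=0: L1-HIT | VC []
  [8] addr=0x7f blk=15 s=7: MISS | VC []
  [9] addr=0xa2 blk=20 s=4: MISS | VC [52]
  [10] addr=0x1c5 blk=56 s=0: MISS | VC [52, 40]
  [11] addr=0x7e blk=15 s=7: L1-HIT | VC [52, 40]
  [12] addr=0x178 blk=47 s=7: MISS | VC [52, 40, 15]
  [13] addr=0x144 blk=40 s=0: VC-HIT | VC [52, 56, 15]
  [14] addr=0xa2 blk=20 s=4: L1-HIT | VC [52, 56, 15]
  [15] addr=0x63 blk=12 s=4: MISS | VC [52, 56, 15, 20]
  [16] addr=0xa2 blk=20 s=4: VC-HIT | VC [52, 56, 15, 12]
  [17] addr=0x67 blk=12 s=4: VC-HIT | VC [52, 56, 15, 20]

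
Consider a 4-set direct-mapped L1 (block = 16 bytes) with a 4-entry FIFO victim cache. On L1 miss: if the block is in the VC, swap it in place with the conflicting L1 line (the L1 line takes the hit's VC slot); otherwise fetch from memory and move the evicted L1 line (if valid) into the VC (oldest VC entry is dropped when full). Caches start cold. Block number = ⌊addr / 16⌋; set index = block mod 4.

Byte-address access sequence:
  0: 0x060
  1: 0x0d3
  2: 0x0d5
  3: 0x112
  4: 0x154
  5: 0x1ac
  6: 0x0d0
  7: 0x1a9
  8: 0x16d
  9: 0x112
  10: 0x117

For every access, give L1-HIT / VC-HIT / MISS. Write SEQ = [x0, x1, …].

  [0] addr=0x60 blk=6 s=2: MISS | VC []
  [1] addr=0xd3 blk=13 s=1: MISS | VC []
  [2] addr=0xd5 blk=13 s=1: L1-HIT | VC []
  [3] addr=0x112 blk=17 s=1: MISS | VC [13]
  [4] addr=0x154 blk=21 s=1: MISS | VC [13, 17]
  [5] addr=0x1ac blk=26 s=2: MISS | VC [13, 17, 6]
  [6] addr=0xd0 blk=13 s=1: VC-HIT | VC [21, 17, 6]
  [7] addr=0x1a9 blk=26 s=2: L1-HIT | VC [21, 17, 6]
  [8] addr=0x16d blk=22 s=2: MISS | VC [21, 17, 6, 26]
  [9] addr=0x112 blk=17 s=1: VC-HIT | VC [21, 13, 6, 26]
  [10] addr=0x117 blk=17 s=1: L1-HIT | VC [21, 13, 6, 26]

SEQ = [MISS, MISS, L1-HIT, MISS, MISS, MISS, VC-HIT, L1-HIT, MISS, VC-HIT, L1-HIT]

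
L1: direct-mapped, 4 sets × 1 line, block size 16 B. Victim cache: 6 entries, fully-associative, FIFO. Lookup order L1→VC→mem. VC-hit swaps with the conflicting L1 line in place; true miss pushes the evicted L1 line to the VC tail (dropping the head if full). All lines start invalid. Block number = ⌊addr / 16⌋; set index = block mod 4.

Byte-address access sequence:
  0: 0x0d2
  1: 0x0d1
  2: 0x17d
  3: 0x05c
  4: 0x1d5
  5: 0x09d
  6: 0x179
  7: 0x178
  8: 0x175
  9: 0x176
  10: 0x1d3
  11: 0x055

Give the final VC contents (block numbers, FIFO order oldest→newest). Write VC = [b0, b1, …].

  [0] addr=0xd2 blk=13 s=1: MISS | VC []
  [1] addr=0xd1 blk=13 s=1: L1-HIT | VC []
  [2] addr=0x17d blk=23 s=3: MISS | VC []
  [3] addr=0x5c blk=5 s=1: MISS | VC [13]
  [4] addr=0x1d5 blk=29 s=1: MISS | VC [13, 5]
  [5] addr=0x9d blk=9 s=1: MISS | VC [13, 5, 29]
  [6] addr=0x179 blk=23 s=3: L1-HIT | VC [13, 5, 29]
  [7] addr=0x178 blk=23 s=3: L1-HIT | VC [13, 5, 29]
  [8] addr=0x175 blk=23 s=3: L1-HIT | VC [13, 5, 29]
  [9] addr=0x176 blk=23 s=3: L1-HIT | VC [13, 5, 29]
  [10] addr=0x1d3 blk=29 s=1: VC-HIT | VC [13, 5, 9]
  [11] addr=0x55 blk=5 s=1: VC-HIT | VC [13, 29, 9]

VC = [13, 29, 9]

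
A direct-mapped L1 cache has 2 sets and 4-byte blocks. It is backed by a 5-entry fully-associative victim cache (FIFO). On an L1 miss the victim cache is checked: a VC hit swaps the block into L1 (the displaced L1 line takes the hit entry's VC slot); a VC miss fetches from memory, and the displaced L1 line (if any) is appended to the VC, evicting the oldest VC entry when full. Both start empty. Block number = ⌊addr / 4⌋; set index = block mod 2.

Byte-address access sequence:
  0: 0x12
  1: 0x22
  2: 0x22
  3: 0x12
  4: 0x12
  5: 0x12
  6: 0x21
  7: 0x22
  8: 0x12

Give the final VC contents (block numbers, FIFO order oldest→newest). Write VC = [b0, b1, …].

0: 0x12 (blk 4, set 0) → MISS  vc=[]
1: 0x22 (blk 8, set 0) → MISS  vc=[4]
2: 0x22 (blk 8, set 0) → L1-HIT  vc=[4]
3: 0x12 (blk 4, set 0) → VC-HIT  vc=[8]
4: 0x12 (blk 4, set 0) → L1-HIT  vc=[8]
5: 0x12 (blk 4, set 0) → L1-HIT  vc=[8]
6: 0x21 (blk 8, set 0) → VC-HIT  vc=[4]
7: 0x22 (blk 8, set 0) → L1-HIT  vc=[4]
8: 0x12 (blk 4, set 0) → VC-HIT  vc=[8]

VC = [8]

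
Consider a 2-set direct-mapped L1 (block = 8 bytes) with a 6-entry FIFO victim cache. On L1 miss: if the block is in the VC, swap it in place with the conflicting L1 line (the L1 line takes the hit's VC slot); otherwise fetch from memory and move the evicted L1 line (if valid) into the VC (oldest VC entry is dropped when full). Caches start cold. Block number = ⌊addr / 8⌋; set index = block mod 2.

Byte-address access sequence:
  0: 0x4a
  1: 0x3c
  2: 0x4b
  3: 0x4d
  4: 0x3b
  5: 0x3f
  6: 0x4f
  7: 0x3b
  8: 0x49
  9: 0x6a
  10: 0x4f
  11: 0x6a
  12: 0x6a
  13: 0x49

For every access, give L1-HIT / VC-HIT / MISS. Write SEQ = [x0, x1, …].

SEQ = [MISS, MISS, VC-HIT, L1-HIT, VC-HIT, L1-HIT, VC-HIT, VC-HIT, VC-HIT, MISS, VC-HIT, VC-HIT, L1-HIT, VC-HIT]

#0 0x4a→b9/s1 MISS; vc=[]
#1 0x3c→b7/s1 MISS; vc=[9]
#2 0x4b→b9/s1 VC-HIT; vc=[7]
#3 0x4d→b9/s1 L1-HIT; vc=[7]
#4 0x3b→b7/s1 VC-HIT; vc=[9]
#5 0x3f→b7/s1 L1-HIT; vc=[9]
#6 0x4f→b9/s1 VC-HIT; vc=[7]
#7 0x3b→b7/s1 VC-HIT; vc=[9]
#8 0x49→b9/s1 VC-HIT; vc=[7]
#9 0x6a→b13/s1 MISS; vc=[7,9]
#10 0x4f→b9/s1 VC-HIT; vc=[7,13]
#11 0x6a→b13/s1 VC-HIT; vc=[7,9]
#12 0x6a→b13/s1 L1-HIT; vc=[7,9]
#13 0x49→b9/s1 VC-HIT; vc=[7,13]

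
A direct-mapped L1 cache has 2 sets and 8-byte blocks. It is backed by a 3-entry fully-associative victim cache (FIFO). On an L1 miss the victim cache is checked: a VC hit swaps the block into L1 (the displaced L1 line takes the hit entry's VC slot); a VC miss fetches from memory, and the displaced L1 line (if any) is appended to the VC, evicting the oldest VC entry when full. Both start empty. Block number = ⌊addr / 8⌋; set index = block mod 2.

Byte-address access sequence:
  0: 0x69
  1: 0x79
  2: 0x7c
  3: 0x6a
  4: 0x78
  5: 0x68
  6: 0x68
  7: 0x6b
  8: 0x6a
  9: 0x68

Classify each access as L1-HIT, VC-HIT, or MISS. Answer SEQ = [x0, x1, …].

#0 0x69→b13/s1 MISS; vc=[]
#1 0x79→b15/s1 MISS; vc=[13]
#2 0x7c→b15/s1 L1-HIT; vc=[13]
#3 0x6a→b13/s1 VC-HIT; vc=[15]
#4 0x78→b15/s1 VC-HIT; vc=[13]
#5 0x68→b13/s1 VC-HIT; vc=[15]
#6 0x68→b13/s1 L1-HIT; vc=[15]
#7 0x6b→b13/s1 L1-HIT; vc=[15]
#8 0x6a→b13/s1 L1-HIT; vc=[15]
#9 0x68→b13/s1 L1-HIT; vc=[15]

SEQ = [MISS, MISS, L1-HIT, VC-HIT, VC-HIT, VC-HIT, L1-HIT, L1-HIT, L1-HIT, L1-HIT]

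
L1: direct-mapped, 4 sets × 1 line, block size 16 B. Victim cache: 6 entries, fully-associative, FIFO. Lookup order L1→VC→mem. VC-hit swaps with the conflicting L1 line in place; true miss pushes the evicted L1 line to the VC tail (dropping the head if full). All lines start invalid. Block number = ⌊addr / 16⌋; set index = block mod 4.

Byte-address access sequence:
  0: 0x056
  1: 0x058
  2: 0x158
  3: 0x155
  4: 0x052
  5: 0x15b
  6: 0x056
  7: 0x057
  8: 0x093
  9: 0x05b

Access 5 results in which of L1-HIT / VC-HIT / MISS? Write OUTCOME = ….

#0 0x56→b5/s1 MISS; vc=[]
#1 0x58→b5/s1 L1-HIT; vc=[]
#2 0x158→b21/s1 MISS; vc=[5]
#3 0x155→b21/s1 L1-HIT; vc=[5]
#4 0x52→b5/s1 VC-HIT; vc=[21]
#5 0x15b→b21/s1 VC-HIT; vc=[5]
#6 0x56→b5/s1 VC-HIT; vc=[21]
#7 0x57→b5/s1 L1-HIT; vc=[21]
#8 0x93→b9/s1 MISS; vc=[21,5]
#9 0x5b→b5/s1 VC-HIT; vc=[21,9]

OUTCOME = VC-HIT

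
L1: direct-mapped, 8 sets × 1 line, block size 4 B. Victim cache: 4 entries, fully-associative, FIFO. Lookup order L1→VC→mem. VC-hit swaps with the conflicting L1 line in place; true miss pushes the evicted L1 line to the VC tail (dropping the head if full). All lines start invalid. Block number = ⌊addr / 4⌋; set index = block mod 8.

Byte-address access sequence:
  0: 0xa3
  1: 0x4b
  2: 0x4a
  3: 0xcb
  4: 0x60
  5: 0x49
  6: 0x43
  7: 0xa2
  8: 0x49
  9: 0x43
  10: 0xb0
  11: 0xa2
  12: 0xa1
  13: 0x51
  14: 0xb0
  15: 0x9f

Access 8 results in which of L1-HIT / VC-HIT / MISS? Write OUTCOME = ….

0: 0xa3 (blk 40, set 0) → MISS  vc=[]
1: 0x4b (blk 18, set 2) → MISS  vc=[]
2: 0x4a (blk 18, set 2) → L1-HIT  vc=[]
3: 0xcb (blk 50, set 2) → MISS  vc=[18]
4: 0x60 (blk 24, set 0) → MISS  vc=[18, 40]
5: 0x49 (blk 18, set 2) → VC-HIT  vc=[50, 40]
6: 0x43 (blk 16, set 0) → MISS  vc=[50, 40, 24]
7: 0xa2 (blk 40, set 0) → VC-HIT  vc=[50, 16, 24]
8: 0x49 (blk 18, set 2) → L1-HIT  vc=[50, 16, 24]
9: 0x43 (blk 16, set 0) → VC-HIT  vc=[50, 40, 24]
10: 0xb0 (blk 44, set 4) → MISS  vc=[50, 40, 24]
11: 0xa2 (blk 40, set 0) → VC-HIT  vc=[50, 16, 24]
12: 0xa1 (blk 40, set 0) → L1-HIT  vc=[50, 16, 24]
13: 0x51 (blk 20, set 4) → MISS  vc=[50, 16, 24, 44]
14: 0xb0 (blk 44, set 4) → VC-HIT  vc=[50, 16, 24, 20]
15: 0x9f (blk 39, set 7) → MISS  vc=[50, 16, 24, 20]

OUTCOME = L1-HIT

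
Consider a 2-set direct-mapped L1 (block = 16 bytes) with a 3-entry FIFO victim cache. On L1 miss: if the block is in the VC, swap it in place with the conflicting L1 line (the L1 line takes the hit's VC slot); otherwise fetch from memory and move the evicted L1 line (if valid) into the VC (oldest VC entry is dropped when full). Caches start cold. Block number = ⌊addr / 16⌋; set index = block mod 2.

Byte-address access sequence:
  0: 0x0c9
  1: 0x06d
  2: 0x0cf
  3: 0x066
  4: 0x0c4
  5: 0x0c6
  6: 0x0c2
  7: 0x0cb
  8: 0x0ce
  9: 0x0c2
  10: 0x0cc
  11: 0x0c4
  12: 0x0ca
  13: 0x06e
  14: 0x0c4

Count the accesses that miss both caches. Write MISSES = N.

0: 0xc9 (blk 12, set 0) → MISS  vc=[]
1: 0x6d (blk 6, set 0) → MISS  vc=[12]
2: 0xcf (blk 12, set 0) → VC-HIT  vc=[6]
3: 0x66 (blk 6, set 0) → VC-HIT  vc=[12]
4: 0xc4 (blk 12, set 0) → VC-HIT  vc=[6]
5: 0xc6 (blk 12, set 0) → L1-HIT  vc=[6]
6: 0xc2 (blk 12, set 0) → L1-HIT  vc=[6]
7: 0xcb (blk 12, set 0) → L1-HIT  vc=[6]
8: 0xce (blk 12, set 0) → L1-HIT  vc=[6]
9: 0xc2 (blk 12, set 0) → L1-HIT  vc=[6]
10: 0xcc (blk 12, set 0) → L1-HIT  vc=[6]
11: 0xc4 (blk 12, set 0) → L1-HIT  vc=[6]
12: 0xca (blk 12, set 0) → L1-HIT  vc=[6]
13: 0x6e (blk 6, set 0) → VC-HIT  vc=[12]
14: 0xc4 (blk 12, set 0) → VC-HIT  vc=[6]

MISSES = 2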